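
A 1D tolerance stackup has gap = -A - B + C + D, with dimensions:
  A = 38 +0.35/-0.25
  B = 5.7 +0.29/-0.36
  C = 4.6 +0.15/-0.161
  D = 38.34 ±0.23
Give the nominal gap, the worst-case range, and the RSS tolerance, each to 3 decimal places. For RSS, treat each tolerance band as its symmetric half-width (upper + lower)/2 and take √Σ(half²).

nominal=-0.760 wc=[-1.791,0.230] rss=0.522

Stack each dimension's contribution:
  -A: nom -38.000 → Σnom=-38.000; wc +0.250/-0.350 → slack +0.250/-0.350; half-tol=0.300, Σhalf²=0.090000
  -B: nom -5.700 → Σnom=-43.700; wc +0.360/-0.290 → slack +0.610/-0.640; half-tol=0.325, Σhalf²=0.195625
  +C: nom +4.600 → Σnom=-39.100; wc +0.150/-0.161 → slack +0.760/-0.801; half-tol=0.155, Σhalf²=0.219805
  +D: nom +38.340 → Σnom=-0.760; wc +0.230/-0.230 → slack +0.990/-1.031; half-tol=0.230, Σhalf²=0.272705
Nominal = -0.760. Worst-case = [-0.760 - 1.031, -0.760 + 0.990] = [-1.791, 0.230]. RSS = √0.272705 = 0.522.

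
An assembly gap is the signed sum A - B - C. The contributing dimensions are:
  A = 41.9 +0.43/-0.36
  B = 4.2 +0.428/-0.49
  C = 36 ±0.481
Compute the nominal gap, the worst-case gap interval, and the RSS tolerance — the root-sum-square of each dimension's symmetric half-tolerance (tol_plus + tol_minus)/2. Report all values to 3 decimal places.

nominal=1.700 wc=[0.431,3.101] rss=0.773

Stack each dimension's contribution:
  +A: nom +41.900 → Σnom=41.900; wc +0.430/-0.360 → slack +0.430/-0.360; half-tol=0.395, Σhalf²=0.156025
  -B: nom -4.200 → Σnom=37.700; wc +0.490/-0.428 → slack +0.920/-0.788; half-tol=0.459, Σhalf²=0.366706
  -C: nom -36.000 → Σnom=1.700; wc +0.481/-0.481 → slack +1.401/-1.269; half-tol=0.481, Σhalf²=0.598067
Nominal = 1.700. Worst-case = [1.700 - 1.269, 1.700 + 1.401] = [0.431, 3.101]. RSS = √0.598067 = 0.773.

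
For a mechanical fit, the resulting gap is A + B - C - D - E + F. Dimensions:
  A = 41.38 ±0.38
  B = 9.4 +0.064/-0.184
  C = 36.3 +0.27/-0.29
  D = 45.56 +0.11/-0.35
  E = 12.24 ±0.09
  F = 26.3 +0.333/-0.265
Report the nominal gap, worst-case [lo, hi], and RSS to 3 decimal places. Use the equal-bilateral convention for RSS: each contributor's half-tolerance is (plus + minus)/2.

nominal=-17.020 wc=[-18.319,-15.513] rss=0.623

Stack each dimension's contribution:
  +A: nom +41.380 → Σnom=41.380; wc +0.380/-0.380 → slack +0.380/-0.380; half-tol=0.380, Σhalf²=0.144400
  +B: nom +9.400 → Σnom=50.780; wc +0.064/-0.184 → slack +0.444/-0.564; half-tol=0.124, Σhalf²=0.159776
  -C: nom -36.300 → Σnom=14.480; wc +0.290/-0.270 → slack +0.734/-0.834; half-tol=0.280, Σhalf²=0.238176
  -D: nom -45.560 → Σnom=-31.080; wc +0.350/-0.110 → slack +1.084/-0.944; half-tol=0.230, Σhalf²=0.291076
  -E: nom -12.240 → Σnom=-43.320; wc +0.090/-0.090 → slack +1.174/-1.034; half-tol=0.090, Σhalf²=0.299176
  +F: nom +26.300 → Σnom=-17.020; wc +0.333/-0.265 → slack +1.507/-1.299; half-tol=0.299, Σhalf²=0.388577
Nominal = -17.020. Worst-case = [-17.020 - 1.299, -17.020 + 1.507] = [-18.319, -15.513]. RSS = √0.388577 = 0.623.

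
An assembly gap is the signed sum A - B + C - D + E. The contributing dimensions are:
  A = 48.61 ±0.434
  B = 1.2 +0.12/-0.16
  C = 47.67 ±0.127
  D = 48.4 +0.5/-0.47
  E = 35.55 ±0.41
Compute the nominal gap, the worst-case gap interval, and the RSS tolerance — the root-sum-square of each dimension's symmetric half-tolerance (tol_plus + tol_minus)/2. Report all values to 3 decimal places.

Stack each dimension's contribution:
  +A: nom +48.610 → Σnom=48.610; wc +0.434/-0.434 → slack +0.434/-0.434; half-tol=0.434, Σhalf²=0.188356
  -B: nom -1.200 → Σnom=47.410; wc +0.160/-0.120 → slack +0.594/-0.554; half-tol=0.140, Σhalf²=0.207956
  +C: nom +47.670 → Σnom=95.080; wc +0.127/-0.127 → slack +0.721/-0.681; half-tol=0.127, Σhalf²=0.224085
  -D: nom -48.400 → Σnom=46.680; wc +0.470/-0.500 → slack +1.191/-1.181; half-tol=0.485, Σhalf²=0.459310
  +E: nom +35.550 → Σnom=82.230; wc +0.410/-0.410 → slack +1.601/-1.591; half-tol=0.410, Σhalf²=0.627410
Nominal = 82.230. Worst-case = [82.230 - 1.591, 82.230 + 1.601] = [80.639, 83.831]. RSS = √0.627410 = 0.792.

nominal=82.230 wc=[80.639,83.831] rss=0.792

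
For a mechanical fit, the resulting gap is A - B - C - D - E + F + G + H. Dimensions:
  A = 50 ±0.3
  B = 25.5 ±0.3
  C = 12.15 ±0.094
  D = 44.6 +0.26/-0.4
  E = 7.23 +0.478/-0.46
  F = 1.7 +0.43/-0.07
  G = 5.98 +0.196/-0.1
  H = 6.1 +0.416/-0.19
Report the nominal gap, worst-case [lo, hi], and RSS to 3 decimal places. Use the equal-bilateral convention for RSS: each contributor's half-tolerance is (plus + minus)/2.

nominal=-25.700 wc=[-27.492,-23.104] rss=0.833

Stack each dimension's contribution:
  +A: nom +50.000 → Σnom=50.000; wc +0.300/-0.300 → slack +0.300/-0.300; half-tol=0.300, Σhalf²=0.090000
  -B: nom -25.500 → Σnom=24.500; wc +0.300/-0.300 → slack +0.600/-0.600; half-tol=0.300, Σhalf²=0.180000
  -C: nom -12.150 → Σnom=12.350; wc +0.094/-0.094 → slack +0.694/-0.694; half-tol=0.094, Σhalf²=0.188836
  -D: nom -44.600 → Σnom=-32.250; wc +0.400/-0.260 → slack +1.094/-0.954; half-tol=0.330, Σhalf²=0.297736
  -E: nom -7.230 → Σnom=-39.480; wc +0.460/-0.478 → slack +1.554/-1.432; half-tol=0.469, Σhalf²=0.517697
  +F: nom +1.700 → Σnom=-37.780; wc +0.430/-0.070 → slack +1.984/-1.502; half-tol=0.250, Σhalf²=0.580197
  +G: nom +5.980 → Σnom=-31.800; wc +0.196/-0.100 → slack +2.180/-1.602; half-tol=0.148, Σhalf²=0.602101
  +H: nom +6.100 → Σnom=-25.700; wc +0.416/-0.190 → slack +2.596/-1.792; half-tol=0.303, Σhalf²=0.693910
Nominal = -25.700. Worst-case = [-25.700 - 1.792, -25.700 + 2.596] = [-27.492, -23.104]. RSS = √0.693910 = 0.833.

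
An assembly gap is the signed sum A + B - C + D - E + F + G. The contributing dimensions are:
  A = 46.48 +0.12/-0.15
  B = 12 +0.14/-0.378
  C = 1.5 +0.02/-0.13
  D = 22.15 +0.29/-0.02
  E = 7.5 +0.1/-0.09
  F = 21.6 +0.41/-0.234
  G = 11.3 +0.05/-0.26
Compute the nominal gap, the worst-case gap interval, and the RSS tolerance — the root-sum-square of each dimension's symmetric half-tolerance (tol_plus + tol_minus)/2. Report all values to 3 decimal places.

Stack each dimension's contribution:
  +A: nom +46.480 → Σnom=46.480; wc +0.120/-0.150 → slack +0.120/-0.150; half-tol=0.135, Σhalf²=0.018225
  +B: nom +12.000 → Σnom=58.480; wc +0.140/-0.378 → slack +0.260/-0.528; half-tol=0.259, Σhalf²=0.085306
  -C: nom -1.500 → Σnom=56.980; wc +0.130/-0.020 → slack +0.390/-0.548; half-tol=0.075, Σhalf²=0.090931
  +D: nom +22.150 → Σnom=79.130; wc +0.290/-0.020 → slack +0.680/-0.568; half-tol=0.155, Σhalf²=0.114956
  -E: nom -7.500 → Σnom=71.630; wc +0.090/-0.100 → slack +0.770/-0.668; half-tol=0.095, Σhalf²=0.123981
  +F: nom +21.600 → Σnom=93.230; wc +0.410/-0.234 → slack +1.180/-0.902; half-tol=0.322, Σhalf²=0.227665
  +G: nom +11.300 → Σnom=104.530; wc +0.050/-0.260 → slack +1.230/-1.162; half-tol=0.155, Σhalf²=0.251690
Nominal = 104.530. Worst-case = [104.530 - 1.162, 104.530 + 1.230] = [103.368, 105.760]. RSS = √0.251690 = 0.502.

nominal=104.530 wc=[103.368,105.760] rss=0.502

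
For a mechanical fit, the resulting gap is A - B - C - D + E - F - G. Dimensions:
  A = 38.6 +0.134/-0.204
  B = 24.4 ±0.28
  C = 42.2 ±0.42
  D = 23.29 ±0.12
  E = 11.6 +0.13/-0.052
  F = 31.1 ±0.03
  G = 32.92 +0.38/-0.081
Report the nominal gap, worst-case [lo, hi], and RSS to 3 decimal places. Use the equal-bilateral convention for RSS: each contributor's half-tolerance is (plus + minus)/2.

Stack each dimension's contribution:
  +A: nom +38.600 → Σnom=38.600; wc +0.134/-0.204 → slack +0.134/-0.204; half-tol=0.169, Σhalf²=0.028561
  -B: nom -24.400 → Σnom=14.200; wc +0.280/-0.280 → slack +0.414/-0.484; half-tol=0.280, Σhalf²=0.106961
  -C: nom -42.200 → Σnom=-28.000; wc +0.420/-0.420 → slack +0.834/-0.904; half-tol=0.420, Σhalf²=0.283361
  -D: nom -23.290 → Σnom=-51.290; wc +0.120/-0.120 → slack +0.954/-1.024; half-tol=0.120, Σhalf²=0.297761
  +E: nom +11.600 → Σnom=-39.690; wc +0.130/-0.052 → slack +1.084/-1.076; half-tol=0.091, Σhalf²=0.306042
  -F: nom -31.100 → Σnom=-70.790; wc +0.030/-0.030 → slack +1.114/-1.106; half-tol=0.030, Σhalf²=0.306942
  -G: nom -32.920 → Σnom=-103.710; wc +0.081/-0.380 → slack +1.195/-1.486; half-tol=0.231, Σhalf²=0.360072
Nominal = -103.710. Worst-case = [-103.710 - 1.486, -103.710 + 1.195] = [-105.196, -102.515]. RSS = √0.360072 = 0.600.

nominal=-103.710 wc=[-105.196,-102.515] rss=0.600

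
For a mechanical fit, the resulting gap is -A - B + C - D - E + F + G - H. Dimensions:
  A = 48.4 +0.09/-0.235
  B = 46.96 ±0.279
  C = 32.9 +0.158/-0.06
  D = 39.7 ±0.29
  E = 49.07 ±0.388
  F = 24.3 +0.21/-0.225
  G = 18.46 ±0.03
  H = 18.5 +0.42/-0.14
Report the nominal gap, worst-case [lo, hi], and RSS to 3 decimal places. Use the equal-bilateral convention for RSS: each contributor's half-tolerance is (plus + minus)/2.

nominal=-126.970 wc=[-128.752,-125.240] rss=0.691

Stack each dimension's contribution:
  -A: nom -48.400 → Σnom=-48.400; wc +0.235/-0.090 → slack +0.235/-0.090; half-tol=0.162, Σhalf²=0.026406
  -B: nom -46.960 → Σnom=-95.360; wc +0.279/-0.279 → slack +0.514/-0.369; half-tol=0.279, Σhalf²=0.104247
  +C: nom +32.900 → Σnom=-62.460; wc +0.158/-0.060 → slack +0.672/-0.429; half-tol=0.109, Σhalf²=0.116128
  -D: nom -39.700 → Σnom=-102.160; wc +0.290/-0.290 → slack +0.962/-0.719; half-tol=0.290, Σhalf²=0.200228
  -E: nom -49.070 → Σnom=-151.230; wc +0.388/-0.388 → slack +1.350/-1.107; half-tol=0.388, Σhalf²=0.350772
  +F: nom +24.300 → Σnom=-126.930; wc +0.210/-0.225 → slack +1.560/-1.332; half-tol=0.217, Σhalf²=0.398079
  +G: nom +18.460 → Σnom=-108.470; wc +0.030/-0.030 → slack +1.590/-1.362; half-tol=0.030, Σhalf²=0.398979
  -H: nom -18.500 → Σnom=-126.970; wc +0.140/-0.420 → slack +1.730/-1.782; half-tol=0.280, Σhalf²=0.477379
Nominal = -126.970. Worst-case = [-126.970 - 1.782, -126.970 + 1.730] = [-128.752, -125.240]. RSS = √0.477379 = 0.691.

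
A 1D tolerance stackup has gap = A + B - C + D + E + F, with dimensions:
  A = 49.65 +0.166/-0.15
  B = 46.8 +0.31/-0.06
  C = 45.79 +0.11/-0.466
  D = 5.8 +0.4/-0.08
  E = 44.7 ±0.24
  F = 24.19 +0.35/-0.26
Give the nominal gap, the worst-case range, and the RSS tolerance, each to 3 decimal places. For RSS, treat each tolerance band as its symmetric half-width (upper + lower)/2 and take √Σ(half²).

Stack each dimension's contribution:
  +A: nom +49.650 → Σnom=49.650; wc +0.166/-0.150 → slack +0.166/-0.150; half-tol=0.158, Σhalf²=0.024964
  +B: nom +46.800 → Σnom=96.450; wc +0.310/-0.060 → slack +0.476/-0.210; half-tol=0.185, Σhalf²=0.059189
  -C: nom -45.790 → Σnom=50.660; wc +0.466/-0.110 → slack +0.942/-0.320; half-tol=0.288, Σhalf²=0.142133
  +D: nom +5.800 → Σnom=56.460; wc +0.400/-0.080 → slack +1.342/-0.400; half-tol=0.240, Σhalf²=0.199733
  +E: nom +44.700 → Σnom=101.160; wc +0.240/-0.240 → slack +1.582/-0.640; half-tol=0.240, Σhalf²=0.257333
  +F: nom +24.190 → Σnom=125.350; wc +0.350/-0.260 → slack +1.932/-0.900; half-tol=0.305, Σhalf²=0.350358
Nominal = 125.350. Worst-case = [125.350 - 0.900, 125.350 + 1.932] = [124.450, 127.282]. RSS = √0.350358 = 0.592.

nominal=125.350 wc=[124.450,127.282] rss=0.592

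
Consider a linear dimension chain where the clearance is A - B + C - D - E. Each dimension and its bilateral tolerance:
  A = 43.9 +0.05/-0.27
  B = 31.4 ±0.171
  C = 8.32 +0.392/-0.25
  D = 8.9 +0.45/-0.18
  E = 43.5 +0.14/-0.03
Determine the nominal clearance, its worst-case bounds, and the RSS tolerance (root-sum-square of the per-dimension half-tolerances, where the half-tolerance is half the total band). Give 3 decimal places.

Stack each dimension's contribution:
  +A: nom +43.900 → Σnom=43.900; wc +0.050/-0.270 → slack +0.050/-0.270; half-tol=0.160, Σhalf²=0.025600
  -B: nom -31.400 → Σnom=12.500; wc +0.171/-0.171 → slack +0.221/-0.441; half-tol=0.171, Σhalf²=0.054841
  +C: nom +8.320 → Σnom=20.820; wc +0.392/-0.250 → slack +0.613/-0.691; half-tol=0.321, Σhalf²=0.157882
  -D: nom -8.900 → Σnom=11.920; wc +0.180/-0.450 → slack +0.793/-1.141; half-tol=0.315, Σhalf²=0.257107
  -E: nom -43.500 → Σnom=-31.580; wc +0.030/-0.140 → slack +0.823/-1.281; half-tol=0.085, Σhalf²=0.264332
Nominal = -31.580. Worst-case = [-31.580 - 1.281, -31.580 + 0.823] = [-32.861, -30.757]. RSS = √0.264332 = 0.514.

nominal=-31.580 wc=[-32.861,-30.757] rss=0.514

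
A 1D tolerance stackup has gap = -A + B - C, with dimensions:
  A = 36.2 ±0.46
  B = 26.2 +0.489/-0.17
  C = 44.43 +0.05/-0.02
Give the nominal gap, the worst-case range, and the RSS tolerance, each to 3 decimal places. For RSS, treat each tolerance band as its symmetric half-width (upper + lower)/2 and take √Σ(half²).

nominal=-54.430 wc=[-55.110,-53.461] rss=0.567

Stack each dimension's contribution:
  -A: nom -36.200 → Σnom=-36.200; wc +0.460/-0.460 → slack +0.460/-0.460; half-tol=0.460, Σhalf²=0.211600
  +B: nom +26.200 → Σnom=-10.000; wc +0.489/-0.170 → slack +0.949/-0.630; half-tol=0.330, Σhalf²=0.320170
  -C: nom -44.430 → Σnom=-54.430; wc +0.020/-0.050 → slack +0.969/-0.680; half-tol=0.035, Σhalf²=0.321395
Nominal = -54.430. Worst-case = [-54.430 - 0.680, -54.430 + 0.969] = [-55.110, -53.461]. RSS = √0.321395 = 0.567.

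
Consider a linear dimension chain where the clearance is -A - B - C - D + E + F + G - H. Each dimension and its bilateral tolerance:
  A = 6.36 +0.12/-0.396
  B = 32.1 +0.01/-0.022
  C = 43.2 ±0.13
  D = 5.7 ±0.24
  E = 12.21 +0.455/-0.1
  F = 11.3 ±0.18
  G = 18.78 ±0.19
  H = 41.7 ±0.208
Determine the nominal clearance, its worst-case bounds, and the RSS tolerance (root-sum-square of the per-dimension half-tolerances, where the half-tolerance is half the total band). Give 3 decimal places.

nominal=-86.770 wc=[-87.948,-84.949] rss=0.575

Stack each dimension's contribution:
  -A: nom -6.360 → Σnom=-6.360; wc +0.396/-0.120 → slack +0.396/-0.120; half-tol=0.258, Σhalf²=0.066564
  -B: nom -32.100 → Σnom=-38.460; wc +0.022/-0.010 → slack +0.418/-0.130; half-tol=0.016, Σhalf²=0.066820
  -C: nom -43.200 → Σnom=-81.660; wc +0.130/-0.130 → slack +0.548/-0.260; half-tol=0.130, Σhalf²=0.083720
  -D: nom -5.700 → Σnom=-87.360; wc +0.240/-0.240 → slack +0.788/-0.500; half-tol=0.240, Σhalf²=0.141320
  +E: nom +12.210 → Σnom=-75.150; wc +0.455/-0.100 → slack +1.243/-0.600; half-tol=0.278, Σhalf²=0.218326
  +F: nom +11.300 → Σnom=-63.850; wc +0.180/-0.180 → slack +1.423/-0.780; half-tol=0.180, Σhalf²=0.250726
  +G: nom +18.780 → Σnom=-45.070; wc +0.190/-0.190 → slack +1.613/-0.970; half-tol=0.190, Σhalf²=0.286826
  -H: nom -41.700 → Σnom=-86.770; wc +0.208/-0.208 → slack +1.821/-1.178; half-tol=0.208, Σhalf²=0.330090
Nominal = -86.770. Worst-case = [-86.770 - 1.178, -86.770 + 1.821] = [-87.948, -84.949]. RSS = √0.330090 = 0.575.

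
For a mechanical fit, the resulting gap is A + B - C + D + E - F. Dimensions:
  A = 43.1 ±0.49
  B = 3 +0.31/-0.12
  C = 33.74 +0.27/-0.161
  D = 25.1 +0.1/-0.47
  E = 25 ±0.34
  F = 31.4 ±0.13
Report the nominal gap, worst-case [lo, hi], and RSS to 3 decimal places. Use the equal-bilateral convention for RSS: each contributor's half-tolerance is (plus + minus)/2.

Stack each dimension's contribution:
  +A: nom +43.100 → Σnom=43.100; wc +0.490/-0.490 → slack +0.490/-0.490; half-tol=0.490, Σhalf²=0.240100
  +B: nom +3.000 → Σnom=46.100; wc +0.310/-0.120 → slack +0.800/-0.610; half-tol=0.215, Σhalf²=0.286325
  -C: nom -33.740 → Σnom=12.360; wc +0.161/-0.270 → slack +0.961/-0.880; half-tol=0.216, Σhalf²=0.332765
  +D: nom +25.100 → Σnom=37.460; wc +0.100/-0.470 → slack +1.061/-1.350; half-tol=0.285, Σhalf²=0.413990
  +E: nom +25.000 → Σnom=62.460; wc +0.340/-0.340 → slack +1.401/-1.690; half-tol=0.340, Σhalf²=0.529590
  -F: nom -31.400 → Σnom=31.060; wc +0.130/-0.130 → slack +1.531/-1.820; half-tol=0.130, Σhalf²=0.546490
Nominal = 31.060. Worst-case = [31.060 - 1.820, 31.060 + 1.531] = [29.240, 32.591]. RSS = √0.546490 = 0.739.

nominal=31.060 wc=[29.240,32.591] rss=0.739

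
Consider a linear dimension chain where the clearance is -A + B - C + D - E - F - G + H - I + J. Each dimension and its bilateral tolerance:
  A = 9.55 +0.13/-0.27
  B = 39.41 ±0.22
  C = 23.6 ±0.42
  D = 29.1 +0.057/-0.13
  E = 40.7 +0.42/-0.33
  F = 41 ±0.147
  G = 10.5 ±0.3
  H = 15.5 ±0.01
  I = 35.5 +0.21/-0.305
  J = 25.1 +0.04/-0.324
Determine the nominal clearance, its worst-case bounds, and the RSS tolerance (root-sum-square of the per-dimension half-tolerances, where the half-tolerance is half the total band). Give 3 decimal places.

nominal=-51.740 wc=[-54.051,-49.641] rss=0.791

Stack each dimension's contribution:
  -A: nom -9.550 → Σnom=-9.550; wc +0.270/-0.130 → slack +0.270/-0.130; half-tol=0.200, Σhalf²=0.040000
  +B: nom +39.410 → Σnom=29.860; wc +0.220/-0.220 → slack +0.490/-0.350; half-tol=0.220, Σhalf²=0.088400
  -C: nom -23.600 → Σnom=6.260; wc +0.420/-0.420 → slack +0.910/-0.770; half-tol=0.420, Σhalf²=0.264800
  +D: nom +29.100 → Σnom=35.360; wc +0.057/-0.130 → slack +0.967/-0.900; half-tol=0.093, Σhalf²=0.273542
  -E: nom -40.700 → Σnom=-5.340; wc +0.330/-0.420 → slack +1.297/-1.320; half-tol=0.375, Σhalf²=0.414167
  -F: nom -41.000 → Σnom=-46.340; wc +0.147/-0.147 → slack +1.444/-1.467; half-tol=0.147, Σhalf²=0.435776
  -G: nom -10.500 → Σnom=-56.840; wc +0.300/-0.300 → slack +1.744/-1.767; half-tol=0.300, Σhalf²=0.525776
  +H: nom +15.500 → Σnom=-41.340; wc +0.010/-0.010 → slack +1.754/-1.777; half-tol=0.010, Σhalf²=0.525876
  -I: nom -35.500 → Σnom=-76.840; wc +0.305/-0.210 → slack +2.059/-1.987; half-tol=0.258, Σhalf²=0.592182
  +J: nom +25.100 → Σnom=-51.740; wc +0.040/-0.324 → slack +2.099/-2.311; half-tol=0.182, Σhalf²=0.625306
Nominal = -51.740. Worst-case = [-51.740 - 2.311, -51.740 + 2.099] = [-54.051, -49.641]. RSS = √0.625306 = 0.791.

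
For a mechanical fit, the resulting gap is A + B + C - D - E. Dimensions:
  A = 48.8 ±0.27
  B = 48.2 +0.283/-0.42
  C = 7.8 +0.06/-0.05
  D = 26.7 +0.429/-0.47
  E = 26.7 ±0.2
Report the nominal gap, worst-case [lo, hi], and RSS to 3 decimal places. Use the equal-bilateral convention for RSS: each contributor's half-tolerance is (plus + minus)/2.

Stack each dimension's contribution:
  +A: nom +48.800 → Σnom=48.800; wc +0.270/-0.270 → slack +0.270/-0.270; half-tol=0.270, Σhalf²=0.072900
  +B: nom +48.200 → Σnom=97.000; wc +0.283/-0.420 → slack +0.553/-0.690; half-tol=0.351, Σhalf²=0.196452
  +C: nom +7.800 → Σnom=104.800; wc +0.060/-0.050 → slack +0.613/-0.740; half-tol=0.055, Σhalf²=0.199477
  -D: nom -26.700 → Σnom=78.100; wc +0.470/-0.429 → slack +1.083/-1.169; half-tol=0.450, Σhalf²=0.401528
  -E: nom -26.700 → Σnom=51.400; wc +0.200/-0.200 → slack +1.283/-1.369; half-tol=0.200, Σhalf²=0.441528
Nominal = 51.400. Worst-case = [51.400 - 1.369, 51.400 + 1.283] = [50.031, 52.683]. RSS = √0.441528 = 0.664.

nominal=51.400 wc=[50.031,52.683] rss=0.664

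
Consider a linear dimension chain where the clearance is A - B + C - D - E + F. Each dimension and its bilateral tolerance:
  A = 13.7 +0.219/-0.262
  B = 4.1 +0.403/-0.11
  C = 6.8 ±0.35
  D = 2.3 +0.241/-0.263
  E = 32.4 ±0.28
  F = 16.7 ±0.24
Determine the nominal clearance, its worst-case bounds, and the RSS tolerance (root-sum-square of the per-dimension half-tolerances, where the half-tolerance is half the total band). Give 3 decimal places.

Stack each dimension's contribution:
  +A: nom +13.700 → Σnom=13.700; wc +0.219/-0.262 → slack +0.219/-0.262; half-tol=0.240, Σhalf²=0.057840
  -B: nom -4.100 → Σnom=9.600; wc +0.110/-0.403 → slack +0.329/-0.665; half-tol=0.257, Σhalf²=0.123632
  +C: nom +6.800 → Σnom=16.400; wc +0.350/-0.350 → slack +0.679/-1.015; half-tol=0.350, Σhalf²=0.246132
  -D: nom -2.300 → Σnom=14.100; wc +0.263/-0.241 → slack +0.942/-1.256; half-tol=0.252, Σhalf²=0.309636
  -E: nom -32.400 → Σnom=-18.300; wc +0.280/-0.280 → slack +1.222/-1.536; half-tol=0.280, Σhalf²=0.388037
  +F: nom +16.700 → Σnom=-1.600; wc +0.240/-0.240 → slack +1.462/-1.776; half-tol=0.240, Σhalf²=0.445636
Nominal = -1.600. Worst-case = [-1.600 - 1.776, -1.600 + 1.462] = [-3.376, -0.138]. RSS = √0.445636 = 0.668.

nominal=-1.600 wc=[-3.376,-0.138] rss=0.668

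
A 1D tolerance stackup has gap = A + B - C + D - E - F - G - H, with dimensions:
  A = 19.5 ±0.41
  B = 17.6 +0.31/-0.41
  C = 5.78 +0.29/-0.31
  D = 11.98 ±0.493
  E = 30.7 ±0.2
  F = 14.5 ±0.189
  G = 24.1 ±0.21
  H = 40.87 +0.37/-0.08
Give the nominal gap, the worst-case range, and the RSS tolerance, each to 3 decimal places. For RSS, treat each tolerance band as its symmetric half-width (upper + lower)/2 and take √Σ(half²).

Stack each dimension's contribution:
  +A: nom +19.500 → Σnom=19.500; wc +0.410/-0.410 → slack +0.410/-0.410; half-tol=0.410, Σhalf²=0.168100
  +B: nom +17.600 → Σnom=37.100; wc +0.310/-0.410 → slack +0.720/-0.820; half-tol=0.360, Σhalf²=0.297700
  -C: nom -5.780 → Σnom=31.320; wc +0.310/-0.290 → slack +1.030/-1.110; half-tol=0.300, Σhalf²=0.387700
  +D: nom +11.980 → Σnom=43.300; wc +0.493/-0.493 → slack +1.523/-1.603; half-tol=0.493, Σhalf²=0.630749
  -E: nom -30.700 → Σnom=12.600; wc +0.200/-0.200 → slack +1.723/-1.803; half-tol=0.200, Σhalf²=0.670749
  -F: nom -14.500 → Σnom=-1.900; wc +0.189/-0.189 → slack +1.912/-1.992; half-tol=0.189, Σhalf²=0.706470
  -G: nom -24.100 → Σnom=-26.000; wc +0.210/-0.210 → slack +2.122/-2.202; half-tol=0.210, Σhalf²=0.750570
  -H: nom -40.870 → Σnom=-66.870; wc +0.080/-0.370 → slack +2.202/-2.572; half-tol=0.225, Σhalf²=0.801195
Nominal = -66.870. Worst-case = [-66.870 - 2.572, -66.870 + 2.202] = [-69.442, -64.668]. RSS = √0.801195 = 0.895.

nominal=-66.870 wc=[-69.442,-64.668] rss=0.895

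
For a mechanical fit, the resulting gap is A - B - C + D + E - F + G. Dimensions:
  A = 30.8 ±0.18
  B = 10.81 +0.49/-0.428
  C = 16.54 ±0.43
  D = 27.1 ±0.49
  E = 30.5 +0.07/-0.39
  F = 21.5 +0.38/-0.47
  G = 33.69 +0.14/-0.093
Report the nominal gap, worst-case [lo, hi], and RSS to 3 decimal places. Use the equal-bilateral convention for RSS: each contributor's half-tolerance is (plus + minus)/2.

nominal=73.240 wc=[70.787,75.448] rss=0.957

Stack each dimension's contribution:
  +A: nom +30.800 → Σnom=30.800; wc +0.180/-0.180 → slack +0.180/-0.180; half-tol=0.180, Σhalf²=0.032400
  -B: nom -10.810 → Σnom=19.990; wc +0.428/-0.490 → slack +0.608/-0.670; half-tol=0.459, Σhalf²=0.243081
  -C: nom -16.540 → Σnom=3.450; wc +0.430/-0.430 → slack +1.038/-1.100; half-tol=0.430, Σhalf²=0.427981
  +D: nom +27.100 → Σnom=30.550; wc +0.490/-0.490 → slack +1.528/-1.590; half-tol=0.490, Σhalf²=0.668081
  +E: nom +30.500 → Σnom=61.050; wc +0.070/-0.390 → slack +1.598/-1.980; half-tol=0.230, Σhalf²=0.720981
  -F: nom -21.500 → Σnom=39.550; wc +0.470/-0.380 → slack +2.068/-2.360; half-tol=0.425, Σhalf²=0.901606
  +G: nom +33.690 → Σnom=73.240; wc +0.140/-0.093 → slack +2.208/-2.453; half-tol=0.117, Σhalf²=0.915178
Nominal = 73.240. Worst-case = [73.240 - 2.453, 73.240 + 2.208] = [70.787, 75.448]. RSS = √0.915178 = 0.957.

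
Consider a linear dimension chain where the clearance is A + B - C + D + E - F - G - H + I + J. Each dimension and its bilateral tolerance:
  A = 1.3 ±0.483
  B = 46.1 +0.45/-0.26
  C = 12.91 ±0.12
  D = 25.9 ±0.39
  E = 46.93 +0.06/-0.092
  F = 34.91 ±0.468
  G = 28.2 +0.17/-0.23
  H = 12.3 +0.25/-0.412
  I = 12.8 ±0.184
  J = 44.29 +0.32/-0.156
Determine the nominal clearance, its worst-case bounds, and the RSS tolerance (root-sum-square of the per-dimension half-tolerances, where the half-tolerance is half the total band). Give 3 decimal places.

Stack each dimension's contribution:
  +A: nom +1.300 → Σnom=1.300; wc +0.483/-0.483 → slack +0.483/-0.483; half-tol=0.483, Σhalf²=0.233289
  +B: nom +46.100 → Σnom=47.400; wc +0.450/-0.260 → slack +0.933/-0.743; half-tol=0.355, Σhalf²=0.359314
  -C: nom -12.910 → Σnom=34.490; wc +0.120/-0.120 → slack +1.053/-0.863; half-tol=0.120, Σhalf²=0.373714
  +D: nom +25.900 → Σnom=60.390; wc +0.390/-0.390 → slack +1.443/-1.253; half-tol=0.390, Σhalf²=0.525814
  +E: nom +46.930 → Σnom=107.320; wc +0.060/-0.092 → slack +1.503/-1.345; half-tol=0.076, Σhalf²=0.531590
  -F: nom -34.910 → Σnom=72.410; wc +0.468/-0.468 → slack +1.971/-1.813; half-tol=0.468, Σhalf²=0.750614
  -G: nom -28.200 → Σnom=44.210; wc +0.230/-0.170 → slack +2.201/-1.983; half-tol=0.200, Σhalf²=0.790614
  -H: nom -12.300 → Σnom=31.910; wc +0.412/-0.250 → slack +2.613/-2.233; half-tol=0.331, Σhalf²=0.900175
  +I: nom +12.800 → Σnom=44.710; wc +0.184/-0.184 → slack +2.797/-2.417; half-tol=0.184, Σhalf²=0.934031
  +J: nom +44.290 → Σnom=89.000; wc +0.320/-0.156 → slack +3.117/-2.573; half-tol=0.238, Σhalf²=0.990675
Nominal = 89.000. Worst-case = [89.000 - 2.573, 89.000 + 3.117] = [86.427, 92.117]. RSS = √0.990675 = 0.995.

nominal=89.000 wc=[86.427,92.117] rss=0.995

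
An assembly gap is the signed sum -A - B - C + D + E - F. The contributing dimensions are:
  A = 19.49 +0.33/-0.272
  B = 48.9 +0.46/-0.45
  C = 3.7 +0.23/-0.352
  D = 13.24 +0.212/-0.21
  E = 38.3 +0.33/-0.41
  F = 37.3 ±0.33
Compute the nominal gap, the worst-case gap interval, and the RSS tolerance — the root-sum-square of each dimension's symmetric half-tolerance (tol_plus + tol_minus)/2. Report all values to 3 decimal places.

Stack each dimension's contribution:
  -A: nom -19.490 → Σnom=-19.490; wc +0.272/-0.330 → slack +0.272/-0.330; half-tol=0.301, Σhalf²=0.090601
  -B: nom -48.900 → Σnom=-68.390; wc +0.450/-0.460 → slack +0.722/-0.790; half-tol=0.455, Σhalf²=0.297626
  -C: nom -3.700 → Σnom=-72.090; wc +0.352/-0.230 → slack +1.074/-1.020; half-tol=0.291, Σhalf²=0.382307
  +D: nom +13.240 → Σnom=-58.850; wc +0.212/-0.210 → slack +1.286/-1.230; half-tol=0.211, Σhalf²=0.426828
  +E: nom +38.300 → Σnom=-20.550; wc +0.330/-0.410 → slack +1.616/-1.640; half-tol=0.370, Σhalf²=0.563728
  -F: nom -37.300 → Σnom=-57.850; wc +0.330/-0.330 → slack +1.946/-1.970; half-tol=0.330, Σhalf²=0.672628
Nominal = -57.850. Worst-case = [-57.850 - 1.970, -57.850 + 1.946] = [-59.820, -55.904]. RSS = √0.672628 = 0.820.

nominal=-57.850 wc=[-59.820,-55.904] rss=0.820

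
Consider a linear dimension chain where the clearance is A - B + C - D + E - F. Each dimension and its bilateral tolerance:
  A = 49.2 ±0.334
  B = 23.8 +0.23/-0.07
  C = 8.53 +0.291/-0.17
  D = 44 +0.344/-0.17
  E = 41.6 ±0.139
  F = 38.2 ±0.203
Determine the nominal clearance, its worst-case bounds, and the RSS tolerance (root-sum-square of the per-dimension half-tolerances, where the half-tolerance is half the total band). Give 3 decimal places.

Stack each dimension's contribution:
  +A: nom +49.200 → Σnom=49.200; wc +0.334/-0.334 → slack +0.334/-0.334; half-tol=0.334, Σhalf²=0.111556
  -B: nom -23.800 → Σnom=25.400; wc +0.070/-0.230 → slack +0.404/-0.564; half-tol=0.150, Σhalf²=0.134056
  +C: nom +8.530 → Σnom=33.930; wc +0.291/-0.170 → slack +0.695/-0.734; half-tol=0.230, Σhalf²=0.187186
  -D: nom -44.000 → Σnom=-10.070; wc +0.170/-0.344 → slack +0.865/-1.078; half-tol=0.257, Σhalf²=0.253235
  +E: nom +41.600 → Σnom=31.530; wc +0.139/-0.139 → slack +1.004/-1.217; half-tol=0.139, Σhalf²=0.272556
  -F: nom -38.200 → Σnom=-6.670; wc +0.203/-0.203 → slack +1.207/-1.420; half-tol=0.203, Σhalf²=0.313765
Nominal = -6.670. Worst-case = [-6.670 - 1.420, -6.670 + 1.207] = [-8.090, -5.463]. RSS = √0.313765 = 0.560.

nominal=-6.670 wc=[-8.090,-5.463] rss=0.560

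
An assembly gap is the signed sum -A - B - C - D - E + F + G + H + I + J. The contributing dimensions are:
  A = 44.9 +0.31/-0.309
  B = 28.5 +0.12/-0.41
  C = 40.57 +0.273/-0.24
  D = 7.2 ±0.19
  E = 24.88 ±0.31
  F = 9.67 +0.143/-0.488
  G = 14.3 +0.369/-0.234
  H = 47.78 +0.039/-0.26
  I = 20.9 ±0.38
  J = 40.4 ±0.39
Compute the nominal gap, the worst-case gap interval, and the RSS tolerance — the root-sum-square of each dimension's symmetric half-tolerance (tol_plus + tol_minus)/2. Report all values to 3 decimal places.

nominal=-13.000 wc=[-15.955,-10.220] rss=0.935

Stack each dimension's contribution:
  -A: nom -44.900 → Σnom=-44.900; wc +0.309/-0.310 → slack +0.309/-0.310; half-tol=0.309, Σhalf²=0.095790
  -B: nom -28.500 → Σnom=-73.400; wc +0.410/-0.120 → slack +0.719/-0.430; half-tol=0.265, Σhalf²=0.166015
  -C: nom -40.570 → Σnom=-113.970; wc +0.240/-0.273 → slack +0.959/-0.703; half-tol=0.257, Σhalf²=0.231807
  -D: nom -7.200 → Σnom=-121.170; wc +0.190/-0.190 → slack +1.149/-0.893; half-tol=0.190, Σhalf²=0.267908
  -E: nom -24.880 → Σnom=-146.050; wc +0.310/-0.310 → slack +1.459/-1.203; half-tol=0.310, Σhalf²=0.364008
  +F: nom +9.670 → Σnom=-136.380; wc +0.143/-0.488 → slack +1.602/-1.691; half-tol=0.316, Σhalf²=0.463548
  +G: nom +14.300 → Σnom=-122.080; wc +0.369/-0.234 → slack +1.971/-1.925; half-tol=0.301, Σhalf²=0.554450
  +H: nom +47.780 → Σnom=-74.300; wc +0.039/-0.260 → slack +2.010/-2.185; half-tol=0.149, Σhalf²=0.576800
  +I: nom +20.900 → Σnom=-53.400; wc +0.380/-0.380 → slack +2.390/-2.565; half-tol=0.380, Σhalf²=0.721200
  +J: nom +40.400 → Σnom=-13.000; wc +0.390/-0.390 → slack +2.780/-2.955; half-tol=0.390, Σhalf²=0.873300
Nominal = -13.000. Worst-case = [-13.000 - 2.955, -13.000 + 2.780] = [-15.955, -10.220]. RSS = √0.873300 = 0.935.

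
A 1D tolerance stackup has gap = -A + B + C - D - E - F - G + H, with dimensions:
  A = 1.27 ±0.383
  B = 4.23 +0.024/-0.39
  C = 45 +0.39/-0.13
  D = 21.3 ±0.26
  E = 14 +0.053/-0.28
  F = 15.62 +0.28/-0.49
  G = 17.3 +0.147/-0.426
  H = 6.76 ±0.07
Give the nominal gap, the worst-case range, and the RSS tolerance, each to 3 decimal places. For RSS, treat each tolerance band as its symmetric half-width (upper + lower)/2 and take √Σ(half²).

nominal=-13.500 wc=[-15.213,-11.177] rss=0.767

Stack each dimension's contribution:
  -A: nom -1.270 → Σnom=-1.270; wc +0.383/-0.383 → slack +0.383/-0.383; half-tol=0.383, Σhalf²=0.146689
  +B: nom +4.230 → Σnom=2.960; wc +0.024/-0.390 → slack +0.407/-0.773; half-tol=0.207, Σhalf²=0.189538
  +C: nom +45.000 → Σnom=47.960; wc +0.390/-0.130 → slack +0.797/-0.903; half-tol=0.260, Σhalf²=0.257138
  -D: nom -21.300 → Σnom=26.660; wc +0.260/-0.260 → slack +1.057/-1.163; half-tol=0.260, Σhalf²=0.324738
  -E: nom -14.000 → Σnom=12.660; wc +0.280/-0.053 → slack +1.337/-1.216; half-tol=0.167, Σhalf²=0.352460
  -F: nom -15.620 → Σnom=-2.960; wc +0.490/-0.280 → slack +1.827/-1.496; half-tol=0.385, Σhalf²=0.500685
  -G: nom -17.300 → Σnom=-20.260; wc +0.426/-0.147 → slack +2.253/-1.643; half-tol=0.286, Σhalf²=0.582768
  +H: nom +6.760 → Σnom=-13.500; wc +0.070/-0.070 → slack +2.323/-1.713; half-tol=0.070, Σhalf²=0.587668
Nominal = -13.500. Worst-case = [-13.500 - 1.713, -13.500 + 2.323] = [-15.213, -11.177]. RSS = √0.587668 = 0.767.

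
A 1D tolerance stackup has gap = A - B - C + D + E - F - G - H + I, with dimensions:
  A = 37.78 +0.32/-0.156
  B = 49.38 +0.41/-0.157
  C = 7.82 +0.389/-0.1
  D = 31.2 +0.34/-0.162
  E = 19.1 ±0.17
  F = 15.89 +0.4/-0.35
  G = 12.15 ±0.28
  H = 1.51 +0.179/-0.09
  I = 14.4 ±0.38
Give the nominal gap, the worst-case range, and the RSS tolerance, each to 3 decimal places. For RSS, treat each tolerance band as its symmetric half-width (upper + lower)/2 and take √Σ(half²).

nominal=15.730 wc=[13.204,17.917] rss=0.819

Stack each dimension's contribution:
  +A: nom +37.780 → Σnom=37.780; wc +0.320/-0.156 → slack +0.320/-0.156; half-tol=0.238, Σhalf²=0.056644
  -B: nom -49.380 → Σnom=-11.600; wc +0.157/-0.410 → slack +0.477/-0.566; half-tol=0.283, Σhalf²=0.137016
  -C: nom -7.820 → Σnom=-19.420; wc +0.100/-0.389 → slack +0.577/-0.955; half-tol=0.244, Σhalf²=0.196796
  +D: nom +31.200 → Σnom=11.780; wc +0.340/-0.162 → slack +0.917/-1.117; half-tol=0.251, Σhalf²=0.259798
  +E: nom +19.100 → Σnom=30.880; wc +0.170/-0.170 → slack +1.087/-1.287; half-tol=0.170, Σhalf²=0.288697
  -F: nom -15.890 → Σnom=14.990; wc +0.350/-0.400 → slack +1.437/-1.687; half-tol=0.375, Σhalf²=0.429322
  -G: nom -12.150 → Σnom=2.840; wc +0.280/-0.280 → slack +1.717/-1.967; half-tol=0.280, Σhalf²=0.507722
  -H: nom -1.510 → Σnom=1.330; wc +0.090/-0.179 → slack +1.807/-2.146; half-tol=0.135, Σhalf²=0.525813
  +I: nom +14.400 → Σnom=15.730; wc +0.380/-0.380 → slack +2.187/-2.526; half-tol=0.380, Σhalf²=0.670213
Nominal = 15.730. Worst-case = [15.730 - 2.526, 15.730 + 2.187] = [13.204, 17.917]. RSS = √0.670213 = 0.819.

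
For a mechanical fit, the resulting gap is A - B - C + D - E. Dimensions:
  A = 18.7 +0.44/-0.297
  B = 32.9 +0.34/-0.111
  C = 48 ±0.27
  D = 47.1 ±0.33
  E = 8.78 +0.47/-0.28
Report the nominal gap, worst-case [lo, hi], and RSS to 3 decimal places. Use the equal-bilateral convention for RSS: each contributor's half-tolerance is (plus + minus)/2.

Stack each dimension's contribution:
  +A: nom +18.700 → Σnom=18.700; wc +0.440/-0.297 → slack +0.440/-0.297; half-tol=0.368, Σhalf²=0.135792
  -B: nom -32.900 → Σnom=-14.200; wc +0.111/-0.340 → slack +0.551/-0.637; half-tol=0.226, Σhalf²=0.186642
  -C: nom -48.000 → Σnom=-62.200; wc +0.270/-0.270 → slack +0.821/-0.907; half-tol=0.270, Σhalf²=0.259543
  +D: nom +47.100 → Σnom=-15.100; wc +0.330/-0.330 → slack +1.151/-1.237; half-tol=0.330, Σhalf²=0.368443
  -E: nom -8.780 → Σnom=-23.880; wc +0.280/-0.470 → slack +1.431/-1.707; half-tol=0.375, Σhalf²=0.509068
Nominal = -23.880. Worst-case = [-23.880 - 1.707, -23.880 + 1.431] = [-25.587, -22.449]. RSS = √0.509068 = 0.713.

nominal=-23.880 wc=[-25.587,-22.449] rss=0.713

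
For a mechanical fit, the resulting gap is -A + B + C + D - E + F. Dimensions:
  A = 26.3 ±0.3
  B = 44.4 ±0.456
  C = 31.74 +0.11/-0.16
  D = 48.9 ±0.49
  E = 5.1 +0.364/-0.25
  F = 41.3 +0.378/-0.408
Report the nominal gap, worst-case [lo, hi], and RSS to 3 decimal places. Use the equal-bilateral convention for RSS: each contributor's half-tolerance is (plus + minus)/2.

nominal=134.940 wc=[132.762,136.924] rss=0.897

Stack each dimension's contribution:
  -A: nom -26.300 → Σnom=-26.300; wc +0.300/-0.300 → slack +0.300/-0.300; half-tol=0.300, Σhalf²=0.090000
  +B: nom +44.400 → Σnom=18.100; wc +0.456/-0.456 → slack +0.756/-0.756; half-tol=0.456, Σhalf²=0.297936
  +C: nom +31.740 → Σnom=49.840; wc +0.110/-0.160 → slack +0.866/-0.916; half-tol=0.135, Σhalf²=0.316161
  +D: nom +48.900 → Σnom=98.740; wc +0.490/-0.490 → slack +1.356/-1.406; half-tol=0.490, Σhalf²=0.556261
  -E: nom -5.100 → Σnom=93.640; wc +0.250/-0.364 → slack +1.606/-1.770; half-tol=0.307, Σhalf²=0.650510
  +F: nom +41.300 → Σnom=134.940; wc +0.378/-0.408 → slack +1.984/-2.178; half-tol=0.393, Σhalf²=0.804959
Nominal = 134.940. Worst-case = [134.940 - 2.178, 134.940 + 1.984] = [132.762, 136.924]. RSS = √0.804959 = 0.897.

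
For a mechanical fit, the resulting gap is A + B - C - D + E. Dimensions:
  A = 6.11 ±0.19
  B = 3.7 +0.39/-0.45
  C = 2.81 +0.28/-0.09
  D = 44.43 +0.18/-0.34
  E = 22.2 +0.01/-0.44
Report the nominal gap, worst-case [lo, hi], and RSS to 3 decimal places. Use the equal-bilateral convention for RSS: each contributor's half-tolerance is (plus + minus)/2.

nominal=-15.230 wc=[-16.770,-14.210] rss=0.604

Stack each dimension's contribution:
  +A: nom +6.110 → Σnom=6.110; wc +0.190/-0.190 → slack +0.190/-0.190; half-tol=0.190, Σhalf²=0.036100
  +B: nom +3.700 → Σnom=9.810; wc +0.390/-0.450 → slack +0.580/-0.640; half-tol=0.420, Σhalf²=0.212500
  -C: nom -2.810 → Σnom=7.000; wc +0.090/-0.280 → slack +0.670/-0.920; half-tol=0.185, Σhalf²=0.246725
  -D: nom -44.430 → Σnom=-37.430; wc +0.340/-0.180 → slack +1.010/-1.100; half-tol=0.260, Σhalf²=0.314325
  +E: nom +22.200 → Σnom=-15.230; wc +0.010/-0.440 → slack +1.020/-1.540; half-tol=0.225, Σhalf²=0.364950
Nominal = -15.230. Worst-case = [-15.230 - 1.540, -15.230 + 1.020] = [-16.770, -14.210]. RSS = √0.364950 = 0.604.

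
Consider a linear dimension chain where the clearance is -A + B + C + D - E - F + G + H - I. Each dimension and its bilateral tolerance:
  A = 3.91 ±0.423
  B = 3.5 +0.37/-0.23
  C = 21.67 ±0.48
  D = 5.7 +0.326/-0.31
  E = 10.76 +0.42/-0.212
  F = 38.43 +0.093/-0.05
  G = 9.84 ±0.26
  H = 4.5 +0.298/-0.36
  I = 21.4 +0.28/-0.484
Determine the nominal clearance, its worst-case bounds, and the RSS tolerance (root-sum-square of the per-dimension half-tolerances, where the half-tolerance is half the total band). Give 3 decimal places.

Stack each dimension's contribution:
  -A: nom -3.910 → Σnom=-3.910; wc +0.423/-0.423 → slack +0.423/-0.423; half-tol=0.423, Σhalf²=0.178929
  +B: nom +3.500 → Σnom=-0.410; wc +0.370/-0.230 → slack +0.793/-0.653; half-tol=0.300, Σhalf²=0.268929
  +C: nom +21.670 → Σnom=21.260; wc +0.480/-0.480 → slack +1.273/-1.133; half-tol=0.480, Σhalf²=0.499329
  +D: nom +5.700 → Σnom=26.960; wc +0.326/-0.310 → slack +1.599/-1.443; half-tol=0.318, Σhalf²=0.600453
  -E: nom -10.760 → Σnom=16.200; wc +0.212/-0.420 → slack +1.811/-1.863; half-tol=0.316, Σhalf²=0.700309
  -F: nom -38.430 → Σnom=-22.230; wc +0.050/-0.093 → slack +1.861/-1.956; half-tol=0.072, Σhalf²=0.705421
  +G: nom +9.840 → Σnom=-12.390; wc +0.260/-0.260 → slack +2.121/-2.216; half-tol=0.260, Σhalf²=0.773021
  +H: nom +4.500 → Σnom=-7.890; wc +0.298/-0.360 → slack +2.419/-2.576; half-tol=0.329, Σhalf²=0.881262
  -I: nom -21.400 → Σnom=-29.290; wc +0.484/-0.280 → slack +2.903/-2.856; half-tol=0.382, Σhalf²=1.027186
Nominal = -29.290. Worst-case = [-29.290 - 2.856, -29.290 + 2.903] = [-32.146, -26.387]. RSS = √1.027186 = 1.014.

nominal=-29.290 wc=[-32.146,-26.387] rss=1.014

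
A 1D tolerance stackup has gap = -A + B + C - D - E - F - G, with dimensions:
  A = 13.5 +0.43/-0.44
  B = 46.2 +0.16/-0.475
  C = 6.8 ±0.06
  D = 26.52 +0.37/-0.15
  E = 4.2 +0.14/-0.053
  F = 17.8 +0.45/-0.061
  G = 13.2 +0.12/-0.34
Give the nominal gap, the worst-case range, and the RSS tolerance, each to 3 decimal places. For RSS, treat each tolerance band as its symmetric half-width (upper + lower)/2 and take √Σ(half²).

Stack each dimension's contribution:
  -A: nom -13.500 → Σnom=-13.500; wc +0.440/-0.430 → slack +0.440/-0.430; half-tol=0.435, Σhalf²=0.189225
  +B: nom +46.200 → Σnom=32.700; wc +0.160/-0.475 → slack +0.600/-0.905; half-tol=0.318, Σhalf²=0.290031
  +C: nom +6.800 → Σnom=39.500; wc +0.060/-0.060 → slack +0.660/-0.965; half-tol=0.060, Σhalf²=0.293631
  -D: nom -26.520 → Σnom=12.980; wc +0.150/-0.370 → slack +0.810/-1.335; half-tol=0.260, Σhalf²=0.361231
  -E: nom -4.200 → Σnom=8.780; wc +0.053/-0.140 → slack +0.863/-1.475; half-tol=0.097, Σhalf²=0.370544
  -F: nom -17.800 → Σnom=-9.020; wc +0.061/-0.450 → slack +0.924/-1.925; half-tol=0.256, Σhalf²=0.435824
  -G: nom -13.200 → Σnom=-22.220; wc +0.340/-0.120 → slack +1.264/-2.045; half-tol=0.230, Σhalf²=0.488724
Nominal = -22.220. Worst-case = [-22.220 - 2.045, -22.220 + 1.264] = [-24.265, -20.956]. RSS = √0.488724 = 0.699.

nominal=-22.220 wc=[-24.265,-20.956] rss=0.699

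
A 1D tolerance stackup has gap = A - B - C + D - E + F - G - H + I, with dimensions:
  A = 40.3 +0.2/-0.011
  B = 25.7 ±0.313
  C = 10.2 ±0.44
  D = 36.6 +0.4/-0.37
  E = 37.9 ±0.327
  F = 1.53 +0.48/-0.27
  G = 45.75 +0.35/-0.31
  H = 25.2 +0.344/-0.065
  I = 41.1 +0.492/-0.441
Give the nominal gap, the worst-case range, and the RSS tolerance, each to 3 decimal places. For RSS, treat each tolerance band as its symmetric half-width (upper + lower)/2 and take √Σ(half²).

Stack each dimension's contribution:
  +A: nom +40.300 → Σnom=40.300; wc +0.200/-0.011 → slack +0.200/-0.011; half-tol=0.106, Σhalf²=0.011130
  -B: nom -25.700 → Σnom=14.600; wc +0.313/-0.313 → slack +0.513/-0.324; half-tol=0.313, Σhalf²=0.109099
  -C: nom -10.200 → Σnom=4.400; wc +0.440/-0.440 → slack +0.953/-0.764; half-tol=0.440, Σhalf²=0.302699
  +D: nom +36.600 → Σnom=41.000; wc +0.400/-0.370 → slack +1.353/-1.134; half-tol=0.385, Σhalf²=0.450924
  -E: nom -37.900 → Σnom=3.100; wc +0.327/-0.327 → slack +1.680/-1.461; half-tol=0.327, Σhalf²=0.557853
  +F: nom +1.530 → Σnom=4.630; wc +0.480/-0.270 → slack +2.160/-1.731; half-tol=0.375, Σhalf²=0.698478
  -G: nom -45.750 → Σnom=-41.120; wc +0.310/-0.350 → slack +2.470/-2.081; half-tol=0.330, Σhalf²=0.807378
  -H: nom -25.200 → Σnom=-66.320; wc +0.065/-0.344 → slack +2.535/-2.425; half-tol=0.204, Σhalf²=0.849198
  +I: nom +41.100 → Σnom=-25.220; wc +0.492/-0.441 → slack +3.027/-2.866; half-tol=0.467, Σhalf²=1.066821
Nominal = -25.220. Worst-case = [-25.220 - 2.866, -25.220 + 3.027] = [-28.086, -22.193]. RSS = √1.066821 = 1.033.

nominal=-25.220 wc=[-28.086,-22.193] rss=1.033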